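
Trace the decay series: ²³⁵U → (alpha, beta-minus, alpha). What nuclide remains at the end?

Start: (A, Z) = (235, 92).
After α: (231, 90).
After β⁻: (231, 91).
After α: (227, 89).
Z = 89 is actinium.

Ac-227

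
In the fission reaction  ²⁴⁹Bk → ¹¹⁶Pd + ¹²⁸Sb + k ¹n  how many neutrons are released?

5

Conserve mass number: 249 = 116 + 128 + k, so k = 249 − 244 = 5.
Check atomic number: 97 = 46 + 51 + 0 = 97. ✓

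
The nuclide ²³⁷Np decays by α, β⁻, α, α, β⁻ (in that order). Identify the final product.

Start: (A, Z) = (237, 93).
After α: (233, 91).
After β⁻: (233, 92).
After α: (229, 90).
After α: (225, 88).
After β⁻: (225, 89).
Z = 89 is actinium.

Ac-225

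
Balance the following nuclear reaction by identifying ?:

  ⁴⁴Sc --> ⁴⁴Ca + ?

Conserve mass number: 44 = 44 + A, so A = 0.
Conserve atomic number: 21 = 20 + Z, so Z = 1.
A = 0 and Z = 1 is e⁺ — a positron.

positron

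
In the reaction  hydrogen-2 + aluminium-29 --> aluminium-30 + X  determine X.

proton

Conserve mass number: 2 + 29 = 30 + A, so A = 1.
Conserve atomic number: 1 + 13 = 13 + Z, so Z = 1.
A = 1 and Z = 1 is hydrogen-1 — a proton.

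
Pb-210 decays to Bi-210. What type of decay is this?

beta-minus decay

ΔA = 210 − 210 = 0; ΔZ = 83 − 82 = +1.
A is unchanged and Z rises by 1 — a neutron has become a proton (β⁻ decay).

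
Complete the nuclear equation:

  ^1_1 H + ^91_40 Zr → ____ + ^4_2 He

Conserve mass number: 1 + 91 = A + 4, so A = 88.
Conserve atomic number: 1 + 40 = Z + 2, so Z = 39.
Z = 39 is yttrium, so the species is ^88_39 Y.

Y-88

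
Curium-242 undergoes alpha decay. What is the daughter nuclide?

Pu-238

Alpha decay: mass number changes by -4, atomic number by -2.
A: 242 − 4 = 238; Z: 96 − 2 = 94.
Z = 94 is plutonium, so the daughter is plutonium-238.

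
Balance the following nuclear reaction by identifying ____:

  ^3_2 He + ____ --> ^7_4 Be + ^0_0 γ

alpha particle

Conserve mass number: 3 + A = 7 + 0, so A = 4.
Conserve atomic number: 2 + Z = 4 + 0, so Z = 2.
A = 4 and Z = 2 is ^4_2 He — an alpha particle.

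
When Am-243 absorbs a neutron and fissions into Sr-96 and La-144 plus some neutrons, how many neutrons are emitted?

4

Conserve mass number: 244 = 96 + 144 + k, so k = 244 − 240 = 4.
Check atomic number: 95 = 38 + 57 + 0 = 95. ✓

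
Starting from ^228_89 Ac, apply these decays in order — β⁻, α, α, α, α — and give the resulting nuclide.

Start: (A, Z) = (228, 89).
After β⁻: (228, 90).
After α: (224, 88).
After α: (220, 86).
After α: (216, 84).
After α: (212, 82).
Z = 82 is lead.

Pb-212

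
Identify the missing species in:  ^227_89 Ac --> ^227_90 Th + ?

Conserve mass number: 227 = 227 + A, so A = 0.
Conserve atomic number: 89 = 90 + Z, so Z = -1.
A = 0 and Z = -1 is ^0_-1 e — a beta-minus particle.

beta-minus particle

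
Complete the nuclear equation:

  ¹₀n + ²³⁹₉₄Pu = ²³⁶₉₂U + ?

alpha particle

Conserve mass number: 1 + 239 = 236 + A, so A = 4.
Conserve atomic number: 0 + 94 = 92 + Z, so Z = 2.
A = 4 and Z = 2 is ⁴₂He — an alpha particle.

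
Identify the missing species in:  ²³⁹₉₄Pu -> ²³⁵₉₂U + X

alpha particle

Conserve mass number: 239 = 235 + A, so A = 4.
Conserve atomic number: 94 = 92 + Z, so Z = 2.
A = 4 and Z = 2 is ⁴₂He — an alpha particle.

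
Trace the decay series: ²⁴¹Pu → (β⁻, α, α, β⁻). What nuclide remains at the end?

Start: (A, Z) = (241, 94).
After β⁻: (241, 95).
After α: (237, 93).
After α: (233, 91).
After β⁻: (233, 92).
Z = 92 is uranium.

U-233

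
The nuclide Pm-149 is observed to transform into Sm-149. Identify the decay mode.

beta-minus decay

ΔA = 149 − 149 = 0; ΔZ = 62 − 61 = +1.
A is unchanged and Z rises by 1 — a neutron has become a proton (β⁻ decay).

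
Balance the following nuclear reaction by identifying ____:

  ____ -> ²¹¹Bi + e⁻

Pb-211

Conserve mass number: A = 211 + 0, so A = 211.
Conserve atomic number: Z = 83 − 1, so Z = 82.
Z = 82 is lead, so the species is ²¹¹Pb.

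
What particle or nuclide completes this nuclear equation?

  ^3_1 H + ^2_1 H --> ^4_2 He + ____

neutron

Conserve mass number: 3 + 2 = 4 + A, so A = 1.
Conserve atomic number: 1 + 1 = 2 + Z, so Z = 0.
A = 1 and Z = 0 is ^1_0 n — a neutron.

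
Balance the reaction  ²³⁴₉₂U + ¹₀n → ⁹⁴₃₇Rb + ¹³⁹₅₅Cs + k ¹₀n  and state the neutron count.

2

Conserve mass number: 235 = 94 + 139 + k, so k = 235 − 233 = 2.
Check atomic number: 92 = 37 + 55 + 0 = 92. ✓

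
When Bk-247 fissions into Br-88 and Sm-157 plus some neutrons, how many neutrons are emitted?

Conserve mass number: 247 = 88 + 157 + k, so k = 247 − 245 = 2.
Check atomic number: 97 = 35 + 62 + 0 = 97. ✓

2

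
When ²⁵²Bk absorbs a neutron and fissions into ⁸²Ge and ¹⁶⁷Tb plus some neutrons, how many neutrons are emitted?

Conserve mass number: 253 = 82 + 167 + k, so k = 253 − 249 = 4.
Check atomic number: 97 = 32 + 65 + 0 = 97. ✓

4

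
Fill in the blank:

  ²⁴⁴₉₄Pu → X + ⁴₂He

Conserve mass number: 244 = A + 4, so A = 240.
Conserve atomic number: 94 = Z + 2, so Z = 92.
Z = 92 is uranium, so the species is ²⁴⁰₉₂U.

U-240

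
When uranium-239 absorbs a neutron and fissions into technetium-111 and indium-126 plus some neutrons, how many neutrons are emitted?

Conserve mass number: 240 = 111 + 126 + k, so k = 240 − 237 = 3.
Check atomic number: 92 = 43 + 49 + 0 = 92. ✓

3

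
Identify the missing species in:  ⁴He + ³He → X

Conserve mass number: 4 + 3 = A, so A = 7.
Conserve atomic number: 2 + 2 = Z, so Z = 4.
Z = 4 is beryllium, so the species is ⁷Be.

Be-7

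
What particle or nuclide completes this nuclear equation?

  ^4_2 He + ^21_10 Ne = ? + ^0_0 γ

Mg-25

Conserve mass number: 4 + 21 = A + 0, so A = 25.
Conserve atomic number: 2 + 10 = Z + 0, so Z = 12.
Z = 12 is magnesium, so the species is ^25_12 Mg.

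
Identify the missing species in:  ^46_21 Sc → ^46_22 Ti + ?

Conserve mass number: 46 = 46 + A, so A = 0.
Conserve atomic number: 21 = 22 + Z, so Z = -1.
A = 0 and Z = -1 is ^0_-1 e — a beta-minus particle.

beta-minus particle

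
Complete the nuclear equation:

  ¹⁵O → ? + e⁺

Conserve mass number: 15 = A + 0, so A = 15.
Conserve atomic number: 8 = Z + 1, so Z = 7.
Z = 7 is nitrogen, so the species is ¹⁵N.

N-15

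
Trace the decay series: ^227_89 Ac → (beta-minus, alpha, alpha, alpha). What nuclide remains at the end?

Start: (A, Z) = (227, 89).
After β⁻: (227, 90).
After α: (223, 88).
After α: (219, 86).
After α: (215, 84).
Z = 84 is polonium.

Po-215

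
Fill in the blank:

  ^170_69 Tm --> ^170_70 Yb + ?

Conserve mass number: 170 = 170 + A, so A = 0.
Conserve atomic number: 69 = 70 + Z, so Z = -1.
A = 0 and Z = -1 is ^0_-1 e — a beta-minus particle.

beta-minus particle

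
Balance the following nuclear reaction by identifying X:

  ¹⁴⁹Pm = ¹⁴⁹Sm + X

beta-minus particle

Conserve mass number: 149 = 149 + A, so A = 0.
Conserve atomic number: 61 = 62 + Z, so Z = -1.
A = 0 and Z = -1 is e⁻ — a beta-minus particle.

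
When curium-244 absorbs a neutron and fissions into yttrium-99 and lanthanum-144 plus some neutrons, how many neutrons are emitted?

Conserve mass number: 245 = 99 + 144 + k, so k = 245 − 243 = 2.
Check atomic number: 96 = 39 + 57 + 0 = 96. ✓

2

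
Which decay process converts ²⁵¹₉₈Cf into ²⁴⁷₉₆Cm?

alpha decay

ΔA = 247 − 251 = -4; ΔZ = 96 − 98 = -2.
A drops by 4 and Z drops by 2 — the signature of alpha emission.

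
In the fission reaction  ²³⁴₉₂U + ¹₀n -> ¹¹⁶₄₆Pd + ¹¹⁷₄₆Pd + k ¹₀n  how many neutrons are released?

Conserve mass number: 235 = 116 + 117 + k, so k = 235 − 233 = 2.
Check atomic number: 92 = 46 + 46 + 0 = 92. ✓

2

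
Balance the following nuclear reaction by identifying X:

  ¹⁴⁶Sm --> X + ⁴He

Nd-142

Conserve mass number: 146 = A + 4, so A = 142.
Conserve atomic number: 62 = Z + 2, so Z = 60.
Z = 60 is neodymium, so the species is ¹⁴²Nd.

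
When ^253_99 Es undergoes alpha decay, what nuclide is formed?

Alpha decay: mass number changes by -4, atomic number by -2.
A: 253 − 4 = 249; Z: 99 − 2 = 97.
Z = 97 is berkelium, so the daughter is ^249_97 Bk.

Bk-249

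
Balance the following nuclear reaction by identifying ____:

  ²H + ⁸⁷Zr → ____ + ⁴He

Y-85

Conserve mass number: 2 + 87 = A + 4, so A = 85.
Conserve atomic number: 1 + 40 = Z + 2, so Z = 39.
Z = 39 is yttrium, so the species is ⁸⁵Y.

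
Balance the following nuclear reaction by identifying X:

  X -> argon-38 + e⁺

Conserve mass number: A = 38 + 0, so A = 38.
Conserve atomic number: Z = 18 + 1, so Z = 19.
Z = 19 is potassium, so the species is potassium-38.

K-38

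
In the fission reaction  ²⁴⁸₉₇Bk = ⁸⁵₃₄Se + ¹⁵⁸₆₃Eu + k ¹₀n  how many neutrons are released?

5

Conserve mass number: 248 = 85 + 158 + k, so k = 248 − 243 = 5.
Check atomic number: 97 = 34 + 63 + 0 = 97. ✓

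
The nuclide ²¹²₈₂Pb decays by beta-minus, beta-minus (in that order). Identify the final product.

Start: (A, Z) = (212, 82).
After β⁻: (212, 83).
After β⁻: (212, 84).
Z = 84 is polonium.

Po-212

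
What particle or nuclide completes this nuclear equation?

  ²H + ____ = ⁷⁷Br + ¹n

Conserve mass number: 2 + A = 77 + 1, so A = 76.
Conserve atomic number: 1 + Z = 35 + 0, so Z = 34.
Z = 34 is selenium, so the species is ⁷⁶Se.

Se-76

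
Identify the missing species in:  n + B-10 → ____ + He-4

Conserve mass number: 1 + 10 = A + 4, so A = 7.
Conserve atomic number: 0 + 5 = Z + 2, so Z = 3.
Z = 3 is lithium, so the species is Li-7.

Li-7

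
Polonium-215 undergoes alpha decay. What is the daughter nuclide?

Pb-211

Alpha decay: mass number changes by -4, atomic number by -2.
A: 215 − 4 = 211; Z: 84 − 2 = 82.
Z = 82 is lead, so the daughter is lead-211.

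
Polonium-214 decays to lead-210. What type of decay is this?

ΔA = 210 − 214 = -4; ΔZ = 82 − 84 = -2.
A drops by 4 and Z drops by 2 — the signature of alpha emission.

alpha decay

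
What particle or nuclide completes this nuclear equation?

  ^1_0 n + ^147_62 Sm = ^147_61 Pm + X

Conserve mass number: 1 + 147 = 147 + A, so A = 1.
Conserve atomic number: 0 + 62 = 61 + Z, so Z = 1.
A = 1 and Z = 1 is ^1_1 H — a proton.

proton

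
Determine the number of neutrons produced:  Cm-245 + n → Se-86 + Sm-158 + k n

2

Conserve mass number: 246 = 86 + 158 + k, so k = 246 − 244 = 2.
Check atomic number: 96 = 34 + 62 + 0 = 96. ✓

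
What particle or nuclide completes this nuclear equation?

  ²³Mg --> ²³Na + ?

Conserve mass number: 23 = 23 + A, so A = 0.
Conserve atomic number: 12 = 11 + Z, so Z = 1.
A = 0 and Z = 1 is e⁺ — a positron.

positron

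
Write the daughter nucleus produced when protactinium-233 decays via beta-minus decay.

U-233

Beta-minus decay: mass number changes by +0, atomic number by +1.
A: 233 = 233; Z: 91 + 1 = 92.
Z = 92 is uranium, so the daughter is uranium-233.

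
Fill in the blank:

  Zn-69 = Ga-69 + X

Conserve mass number: 69 = 69 + A, so A = 0.
Conserve atomic number: 30 = 31 + Z, so Z = -1.
A = 0 and Z = -1 is e⁻ — a beta-minus particle.

beta-minus particle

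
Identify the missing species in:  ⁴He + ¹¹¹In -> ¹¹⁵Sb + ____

Conserve mass number: 4 + 111 = 115 + A, so A = 0.
Conserve atomic number: 2 + 49 = 51 + Z, so Z = 0.
A = 0 and Z = 0 is γ — a gamma ray.

gamma ray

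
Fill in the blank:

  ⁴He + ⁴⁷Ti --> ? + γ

Conserve mass number: 4 + 47 = A + 0, so A = 51.
Conserve atomic number: 2 + 22 = Z + 0, so Z = 24.
Z = 24 is chromium, so the species is ⁵¹Cr.

Cr-51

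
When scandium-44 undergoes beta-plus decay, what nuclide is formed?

Beta-plus decay: mass number changes by +0, atomic number by -1.
A: 44 = 44; Z: 21 − 1 = 20.
Z = 20 is calcium, so the daughter is calcium-44.

Ca-44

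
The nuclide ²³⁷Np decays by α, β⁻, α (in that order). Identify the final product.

Th-229

Start: (A, Z) = (237, 93).
After α: (233, 91).
After β⁻: (233, 92).
After α: (229, 90).
Z = 90 is thorium.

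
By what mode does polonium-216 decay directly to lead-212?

alpha decay

ΔA = 212 − 216 = -4; ΔZ = 82 − 84 = -2.
A drops by 4 and Z drops by 2 — the signature of alpha emission.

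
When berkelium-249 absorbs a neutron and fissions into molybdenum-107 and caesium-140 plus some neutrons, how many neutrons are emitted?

3

Conserve mass number: 250 = 107 + 140 + k, so k = 250 − 247 = 3.
Check atomic number: 97 = 42 + 55 + 0 = 97. ✓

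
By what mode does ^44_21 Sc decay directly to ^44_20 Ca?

beta-plus decay or electron capture

ΔA = 44 − 44 = 0; ΔZ = 20 − 21 = -1.
A is unchanged and Z drops by 1 — a proton has become a neutron (β⁺ emission or electron capture).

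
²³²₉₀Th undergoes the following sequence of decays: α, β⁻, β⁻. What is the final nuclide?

Start: (A, Z) = (232, 90).
After α: (228, 88).
After β⁻: (228, 89).
After β⁻: (228, 90).
Z = 90 is thorium.

Th-228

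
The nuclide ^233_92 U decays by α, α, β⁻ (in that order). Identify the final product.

Ac-225

Start: (A, Z) = (233, 92).
After α: (229, 90).
After α: (225, 88).
After β⁻: (225, 89).
Z = 89 is actinium.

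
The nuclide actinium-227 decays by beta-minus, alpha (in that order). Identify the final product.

Ra-223

Start: (A, Z) = (227, 89).
After β⁻: (227, 90).
After α: (223, 88).
Z = 88 is radium.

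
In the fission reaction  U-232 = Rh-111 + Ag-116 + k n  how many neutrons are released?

Conserve mass number: 232 = 111 + 116 + k, so k = 232 − 227 = 5.
Check atomic number: 92 = 45 + 47 + 0 = 92. ✓

5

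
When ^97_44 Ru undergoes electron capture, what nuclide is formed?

Electron capture: mass number changes by +0, atomic number by -1.
A: 97 = 97; Z: 44 − 1 = 43.
Z = 43 is technetium, so the daughter is ^97_43 Tc.

Tc-97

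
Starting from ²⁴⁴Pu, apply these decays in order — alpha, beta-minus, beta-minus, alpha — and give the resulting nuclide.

U-236

Start: (A, Z) = (244, 94).
After α: (240, 92).
After β⁻: (240, 93).
After β⁻: (240, 94).
After α: (236, 92).
Z = 92 is uranium.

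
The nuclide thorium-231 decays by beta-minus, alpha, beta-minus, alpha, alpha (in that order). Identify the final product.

Start: (A, Z) = (231, 90).
After β⁻: (231, 91).
After α: (227, 89).
After β⁻: (227, 90).
After α: (223, 88).
After α: (219, 86).
Z = 86 is radon.

Rn-219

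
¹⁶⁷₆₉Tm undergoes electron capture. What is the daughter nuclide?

Er-167

Electron capture: mass number changes by +0, atomic number by -1.
A: 167 = 167; Z: 69 − 1 = 68.
Z = 68 is erbium, so the daughter is ¹⁶⁷₆₈Er.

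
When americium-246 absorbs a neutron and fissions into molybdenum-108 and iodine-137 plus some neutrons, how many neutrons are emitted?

Conserve mass number: 247 = 108 + 137 + k, so k = 247 − 245 = 2.
Check atomic number: 95 = 42 + 53 + 0 = 95. ✓

2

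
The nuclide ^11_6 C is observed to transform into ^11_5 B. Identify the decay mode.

beta-plus decay or electron capture

ΔA = 11 − 11 = 0; ΔZ = 5 − 6 = -1.
A is unchanged and Z drops by 1 — a proton has become a neutron (β⁺ emission or electron capture).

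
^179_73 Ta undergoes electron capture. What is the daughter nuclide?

Electron capture: mass number changes by +0, atomic number by -1.
A: 179 = 179; Z: 73 − 1 = 72.
Z = 72 is hafnium, so the daughter is ^179_72 Hf.

Hf-179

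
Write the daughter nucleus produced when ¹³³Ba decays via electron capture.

Cs-133

Electron capture: mass number changes by +0, atomic number by -1.
A: 133 = 133; Z: 56 − 1 = 55.
Z = 55 is caesium, so the daughter is ¹³³Cs.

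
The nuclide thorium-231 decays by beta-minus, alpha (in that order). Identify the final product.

Ac-227

Start: (A, Z) = (231, 90).
After β⁻: (231, 91).
After α: (227, 89).
Z = 89 is actinium.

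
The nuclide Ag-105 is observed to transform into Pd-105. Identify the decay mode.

ΔA = 105 − 105 = 0; ΔZ = 46 − 47 = -1.
A is unchanged and Z drops by 1 — a proton has become a neutron (β⁺ emission or electron capture).

beta-plus decay or electron capture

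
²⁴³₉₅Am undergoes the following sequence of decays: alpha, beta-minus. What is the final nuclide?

Start: (A, Z) = (243, 95).
After α: (239, 93).
After β⁻: (239, 94).
Z = 94 is plutonium.

Pu-239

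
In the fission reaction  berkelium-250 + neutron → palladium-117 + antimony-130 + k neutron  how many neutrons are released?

4

Conserve mass number: 251 = 117 + 130 + k, so k = 251 − 247 = 4.
Check atomic number: 97 = 46 + 51 + 0 = 97. ✓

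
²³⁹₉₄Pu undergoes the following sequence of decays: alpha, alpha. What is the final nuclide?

Th-231

Start: (A, Z) = (239, 94).
After α: (235, 92).
After α: (231, 90).
Z = 90 is thorium.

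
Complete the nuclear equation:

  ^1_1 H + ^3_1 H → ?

Conserve mass number: 1 + 3 = A, so A = 4.
Conserve atomic number: 1 + 1 = Z, so Z = 2.
A = 4 and Z = 2 is ^4_2 He — an alpha particle.

He-4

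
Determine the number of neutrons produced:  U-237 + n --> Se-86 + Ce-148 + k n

4

Conserve mass number: 238 = 86 + 148 + k, so k = 238 − 234 = 4.
Check atomic number: 92 = 34 + 58 + 0 = 92. ✓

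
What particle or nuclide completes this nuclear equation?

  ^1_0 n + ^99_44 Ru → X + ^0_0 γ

Ru-100

Conserve mass number: 1 + 99 = A + 0, so A = 100.
Conserve atomic number: 0 + 44 = Z + 0, so Z = 44.
Z = 44 is ruthenium, so the species is ^100_44 Ru.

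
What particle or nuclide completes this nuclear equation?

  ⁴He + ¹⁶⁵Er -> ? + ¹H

Tm-168

Conserve mass number: 4 + 165 = A + 1, so A = 168.
Conserve atomic number: 2 + 68 = Z + 1, so Z = 69.
Z = 69 is thulium, so the species is ¹⁶⁸Tm.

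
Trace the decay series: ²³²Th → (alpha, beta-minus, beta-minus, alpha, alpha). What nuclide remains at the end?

Start: (A, Z) = (232, 90).
After α: (228, 88).
After β⁻: (228, 89).
After β⁻: (228, 90).
After α: (224, 88).
After α: (220, 86).
Z = 86 is radon.

Rn-220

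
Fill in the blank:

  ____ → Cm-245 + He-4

Conserve mass number: A = 245 + 4, so A = 249.
Conserve atomic number: Z = 96 + 2, so Z = 98.
Z = 98 is californium, so the species is Cf-249.

Cf-249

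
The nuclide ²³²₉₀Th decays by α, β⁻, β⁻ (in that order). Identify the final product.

Start: (A, Z) = (232, 90).
After α: (228, 88).
After β⁻: (228, 89).
After β⁻: (228, 90).
Z = 90 is thorium.

Th-228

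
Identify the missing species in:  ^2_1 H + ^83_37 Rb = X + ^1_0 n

Conserve mass number: 2 + 83 = A + 1, so A = 84.
Conserve atomic number: 1 + 37 = Z + 0, so Z = 38.
Z = 38 is strontium, so the species is ^84_38 Sr.

Sr-84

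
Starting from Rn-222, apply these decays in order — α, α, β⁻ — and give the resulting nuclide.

Bi-214

Start: (A, Z) = (222, 86).
After α: (218, 84).
After α: (214, 82).
After β⁻: (214, 83).
Z = 83 is bismuth.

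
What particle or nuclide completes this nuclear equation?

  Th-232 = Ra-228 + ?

alpha particle

Conserve mass number: 232 = 228 + A, so A = 4.
Conserve atomic number: 90 = 88 + Z, so Z = 2.
A = 4 and Z = 2 is He-4 — an alpha particle.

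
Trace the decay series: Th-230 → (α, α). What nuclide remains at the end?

Rn-222

Start: (A, Z) = (230, 90).
After α: (226, 88).
After α: (222, 86).
Z = 86 is radon.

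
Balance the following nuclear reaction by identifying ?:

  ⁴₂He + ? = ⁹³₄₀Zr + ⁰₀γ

Conserve mass number: 4 + A = 93 + 0, so A = 89.
Conserve atomic number: 2 + Z = 40 + 0, so Z = 38.
Z = 38 is strontium, so the species is ⁸⁹₃₈Sr.

Sr-89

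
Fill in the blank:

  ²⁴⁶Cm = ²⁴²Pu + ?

alpha particle

Conserve mass number: 246 = 242 + A, so A = 4.
Conserve atomic number: 96 = 94 + Z, so Z = 2.
A = 4 and Z = 2 is ⁴He — an alpha particle.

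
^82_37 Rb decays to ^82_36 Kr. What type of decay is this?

beta-plus decay or electron capture

ΔA = 82 − 82 = 0; ΔZ = 36 − 37 = -1.
A is unchanged and Z drops by 1 — a proton has become a neutron (β⁺ emission or electron capture).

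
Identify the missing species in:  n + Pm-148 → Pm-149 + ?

Conserve mass number: 1 + 148 = 149 + A, so A = 0.
Conserve atomic number: 0 + 61 = 61 + Z, so Z = 0.
A = 0 and Z = 0 is γ — a gamma ray.

gamma ray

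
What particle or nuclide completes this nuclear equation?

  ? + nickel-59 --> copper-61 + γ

Conserve mass number: A + 59 = 61 + 0, so A = 2.
Conserve atomic number: Z + 28 = 29 + 0, so Z = 1.
A = 2 and Z = 1 is hydrogen-2 — a deuteron.

deuteron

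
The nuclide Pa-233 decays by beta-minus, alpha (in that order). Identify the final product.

Th-229

Start: (A, Z) = (233, 91).
After β⁻: (233, 92).
After α: (229, 90).
Z = 90 is thorium.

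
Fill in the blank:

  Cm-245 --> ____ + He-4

Conserve mass number: 245 = A + 4, so A = 241.
Conserve atomic number: 96 = Z + 2, so Z = 94.
Z = 94 is plutonium, so the species is Pu-241.

Pu-241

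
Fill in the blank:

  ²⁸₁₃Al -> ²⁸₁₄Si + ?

Conserve mass number: 28 = 28 + A, so A = 0.
Conserve atomic number: 13 = 14 + Z, so Z = -1.
A = 0 and Z = -1 is ⁰₋₁e — a beta-minus particle.

beta-minus particle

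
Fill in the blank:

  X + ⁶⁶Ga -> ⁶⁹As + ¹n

alpha particle

Conserve mass number: A + 66 = 69 + 1, so A = 4.
Conserve atomic number: Z + 31 = 33 + 0, so Z = 2.
A = 4 and Z = 2 is ⁴He — an alpha particle.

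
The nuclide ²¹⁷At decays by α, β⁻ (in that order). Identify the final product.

Po-213

Start: (A, Z) = (217, 85).
After α: (213, 83).
After β⁻: (213, 84).
Z = 84 is polonium.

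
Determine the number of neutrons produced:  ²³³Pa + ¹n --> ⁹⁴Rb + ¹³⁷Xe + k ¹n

3

Conserve mass number: 234 = 94 + 137 + k, so k = 234 − 231 = 3.
Check atomic number: 91 = 37 + 54 + 0 = 91. ✓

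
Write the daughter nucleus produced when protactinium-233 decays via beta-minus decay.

U-233

Beta-minus decay: mass number changes by +0, atomic number by +1.
A: 233 = 233; Z: 91 + 1 = 92.
Z = 92 is uranium, so the daughter is uranium-233.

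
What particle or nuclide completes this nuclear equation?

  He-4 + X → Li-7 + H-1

alpha particle

Conserve mass number: 4 + A = 7 + 1, so A = 4.
Conserve atomic number: 2 + Z = 3 + 1, so Z = 2.
A = 4 and Z = 2 is He-4 — an alpha particle.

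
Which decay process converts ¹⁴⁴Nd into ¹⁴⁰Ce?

ΔA = 140 − 144 = -4; ΔZ = 58 − 60 = -2.
A drops by 4 and Z drops by 2 — the signature of alpha emission.

alpha decay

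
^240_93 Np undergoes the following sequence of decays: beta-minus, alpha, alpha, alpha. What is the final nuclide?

Ra-228

Start: (A, Z) = (240, 93).
After β⁻: (240, 94).
After α: (236, 92).
After α: (232, 90).
After α: (228, 88).
Z = 88 is radium.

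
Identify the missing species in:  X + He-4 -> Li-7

Conserve mass number: A + 4 = 7, so A = 3.
Conserve atomic number: Z + 2 = 3, so Z = 1.
A = 3 and Z = 1 is H-3 — a triton.

triton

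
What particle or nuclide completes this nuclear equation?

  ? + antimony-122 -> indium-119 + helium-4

Conserve mass number: A + 122 = 119 + 4, so A = 1.
Conserve atomic number: Z + 51 = 49 + 2, so Z = 0.
A = 1 and Z = 0 is neutron — a neutron.

neutron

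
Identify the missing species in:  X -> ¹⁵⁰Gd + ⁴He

Dy-154

Conserve mass number: A = 150 + 4, so A = 154.
Conserve atomic number: Z = 64 + 2, so Z = 66.
Z = 66 is dysprosium, so the species is ¹⁵⁴Dy.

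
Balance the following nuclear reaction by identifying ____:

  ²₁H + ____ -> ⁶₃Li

Conserve mass number: 2 + A = 6, so A = 4.
Conserve atomic number: 1 + Z = 3, so Z = 2.
A = 4 and Z = 2 is ⁴₂He — an alpha particle.

alpha particle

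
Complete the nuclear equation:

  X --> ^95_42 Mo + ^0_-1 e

Nb-95

Conserve mass number: A = 95 + 0, so A = 95.
Conserve atomic number: Z = 42 − 1, so Z = 41.
Z = 41 is niobium, so the species is ^95_41 Nb.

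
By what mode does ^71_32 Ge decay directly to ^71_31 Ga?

beta-plus decay or electron capture

ΔA = 71 − 71 = 0; ΔZ = 31 − 32 = -1.
A is unchanged and Z drops by 1 — a proton has become a neutron (β⁺ emission or electron capture).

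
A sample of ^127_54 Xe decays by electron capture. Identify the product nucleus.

Electron capture: mass number changes by +0, atomic number by -1.
A: 127 = 127; Z: 54 − 1 = 53.
Z = 53 is iodine, so the daughter is ^127_53 I.

I-127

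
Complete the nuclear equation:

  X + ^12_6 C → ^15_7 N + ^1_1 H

alpha particle

Conserve mass number: A + 12 = 15 + 1, so A = 4.
Conserve atomic number: Z + 6 = 7 + 1, so Z = 2.
A = 4 and Z = 2 is ^4_2 He — an alpha particle.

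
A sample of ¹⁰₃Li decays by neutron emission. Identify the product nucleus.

Li-9

Neutron emission: mass number changes by -1, atomic number by +0.
A: 10 − 1 = 9; Z: 3 = 3.
Z = 3 is lithium, so the daughter is ⁹₃Li.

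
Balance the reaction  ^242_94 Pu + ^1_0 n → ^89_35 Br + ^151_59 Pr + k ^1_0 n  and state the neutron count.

Conserve mass number: 243 = 89 + 151 + k, so k = 243 − 240 = 3.
Check atomic number: 94 = 35 + 59 + 0 = 94. ✓

3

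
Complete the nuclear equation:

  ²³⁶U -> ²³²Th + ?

Conserve mass number: 236 = 232 + A, so A = 4.
Conserve atomic number: 92 = 90 + Z, so Z = 2.
A = 4 and Z = 2 is ⁴He — an alpha particle.

alpha particle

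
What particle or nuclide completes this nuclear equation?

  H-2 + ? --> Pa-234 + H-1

Pa-233

Conserve mass number: 2 + A = 234 + 1, so A = 233.
Conserve atomic number: 1 + Z = 91 + 1, so Z = 91.
Z = 91 is protactinium, so the species is Pa-233.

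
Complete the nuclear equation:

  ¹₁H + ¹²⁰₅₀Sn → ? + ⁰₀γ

Conserve mass number: 1 + 120 = A + 0, so A = 121.
Conserve atomic number: 1 + 50 = Z + 0, so Z = 51.
Z = 51 is antimony, so the species is ¹²¹₅₁Sb.

Sb-121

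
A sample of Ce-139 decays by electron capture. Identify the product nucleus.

Electron capture: mass number changes by +0, atomic number by -1.
A: 139 = 139; Z: 58 − 1 = 57.
Z = 57 is lanthanum, so the daughter is La-139.

La-139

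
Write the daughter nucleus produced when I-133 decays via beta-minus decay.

Xe-133

Beta-minus decay: mass number changes by +0, atomic number by +1.
A: 133 = 133; Z: 53 + 1 = 54.
Z = 54 is xenon, so the daughter is Xe-133.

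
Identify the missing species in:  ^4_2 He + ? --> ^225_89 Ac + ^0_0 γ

Fr-221

Conserve mass number: 4 + A = 225 + 0, so A = 221.
Conserve atomic number: 2 + Z = 89 + 0, so Z = 87.
Z = 87 is francium, so the species is ^221_87 Fr.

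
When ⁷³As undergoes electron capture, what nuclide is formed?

Electron capture: mass number changes by +0, atomic number by -1.
A: 73 = 73; Z: 33 − 1 = 32.
Z = 32 is germanium, so the daughter is ⁷³Ge.

Ge-73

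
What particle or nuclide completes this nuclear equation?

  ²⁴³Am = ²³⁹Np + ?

Conserve mass number: 243 = 239 + A, so A = 4.
Conserve atomic number: 95 = 93 + Z, so Z = 2.
A = 4 and Z = 2 is ⁴He — an alpha particle.

alpha particle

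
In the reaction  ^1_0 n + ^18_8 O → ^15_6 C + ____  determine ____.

Conserve mass number: 1 + 18 = 15 + A, so A = 4.
Conserve atomic number: 0 + 8 = 6 + Z, so Z = 2.
A = 4 and Z = 2 is ^4_2 He — an alpha particle.

alpha particle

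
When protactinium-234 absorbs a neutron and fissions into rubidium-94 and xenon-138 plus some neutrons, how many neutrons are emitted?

3

Conserve mass number: 235 = 94 + 138 + k, so k = 235 − 232 = 3.
Check atomic number: 91 = 37 + 54 + 0 = 91. ✓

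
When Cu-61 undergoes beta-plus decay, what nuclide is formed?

Ni-61

Beta-plus decay: mass number changes by +0, atomic number by -1.
A: 61 = 61; Z: 29 − 1 = 28.
Z = 28 is nickel, so the daughter is Ni-61.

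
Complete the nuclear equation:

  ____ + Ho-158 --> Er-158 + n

proton

Conserve mass number: A + 158 = 158 + 1, so A = 1.
Conserve atomic number: Z + 67 = 68 + 0, so Z = 1.
A = 1 and Z = 1 is H-1 — a proton.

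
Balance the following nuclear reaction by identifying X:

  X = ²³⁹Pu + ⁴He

Cm-243

Conserve mass number: A = 239 + 4, so A = 243.
Conserve atomic number: Z = 94 + 2, so Z = 96.
Z = 96 is curium, so the species is ²⁴³Cm.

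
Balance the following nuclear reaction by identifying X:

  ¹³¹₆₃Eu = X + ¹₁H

Conserve mass number: 131 = A + 1, so A = 130.
Conserve atomic number: 63 = Z + 1, so Z = 62.
Z = 62 is samarium, so the species is ¹³⁰₆₂Sm.

Sm-130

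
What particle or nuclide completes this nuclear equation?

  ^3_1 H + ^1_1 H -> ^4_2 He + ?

gamma ray

Conserve mass number: 3 + 1 = 4 + A, so A = 0.
Conserve atomic number: 1 + 1 = 2 + Z, so Z = 0.
A = 0 and Z = 0 is ^0_0 γ — a gamma ray.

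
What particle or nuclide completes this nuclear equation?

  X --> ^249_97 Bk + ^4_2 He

Conserve mass number: A = 249 + 4, so A = 253.
Conserve atomic number: Z = 97 + 2, so Z = 99.
Z = 99 is einsteinium, so the species is ^253_99 Es.

Es-253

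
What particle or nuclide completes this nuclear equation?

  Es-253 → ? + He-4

Bk-249

Conserve mass number: 253 = A + 4, so A = 249.
Conserve atomic number: 99 = Z + 2, so Z = 97.
Z = 97 is berkelium, so the species is Bk-249.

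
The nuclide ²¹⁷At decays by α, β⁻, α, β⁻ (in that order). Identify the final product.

Start: (A, Z) = (217, 85).
After α: (213, 83).
After β⁻: (213, 84).
After α: (209, 82).
After β⁻: (209, 83).
Z = 83 is bismuth.

Bi-209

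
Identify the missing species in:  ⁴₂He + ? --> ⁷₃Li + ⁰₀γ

Conserve mass number: 4 + A = 7 + 0, so A = 3.
Conserve atomic number: 2 + Z = 3 + 0, so Z = 1.
A = 3 and Z = 1 is ³₁H — a triton.

triton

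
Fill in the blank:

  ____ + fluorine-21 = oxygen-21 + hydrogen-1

neutron

Conserve mass number: A + 21 = 21 + 1, so A = 1.
Conserve atomic number: Z + 9 = 8 + 1, so Z = 0.
A = 1 and Z = 0 is neutron — a neutron.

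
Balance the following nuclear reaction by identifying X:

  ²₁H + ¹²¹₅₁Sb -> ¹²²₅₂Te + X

Conserve mass number: 2 + 121 = 122 + A, so A = 1.
Conserve atomic number: 1 + 51 = 52 + Z, so Z = 0.
A = 1 and Z = 0 is ¹₀n — a neutron.

neutron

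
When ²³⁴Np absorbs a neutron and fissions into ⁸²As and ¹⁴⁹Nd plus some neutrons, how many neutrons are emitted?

4

Conserve mass number: 235 = 82 + 149 + k, so k = 235 − 231 = 4.
Check atomic number: 93 = 33 + 60 + 0 = 93. ✓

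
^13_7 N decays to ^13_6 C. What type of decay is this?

beta-plus decay or electron capture

ΔA = 13 − 13 = 0; ΔZ = 6 − 7 = -1.
A is unchanged and Z drops by 1 — a proton has become a neutron (β⁺ emission or electron capture).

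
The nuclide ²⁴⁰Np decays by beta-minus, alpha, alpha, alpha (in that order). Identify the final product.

Start: (A, Z) = (240, 93).
After β⁻: (240, 94).
After α: (236, 92).
After α: (232, 90).
After α: (228, 88).
Z = 88 is radium.

Ra-228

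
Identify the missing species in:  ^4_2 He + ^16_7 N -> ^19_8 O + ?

Conserve mass number: 4 + 16 = 19 + A, so A = 1.
Conserve atomic number: 2 + 7 = 8 + Z, so Z = 1.
A = 1 and Z = 1 is ^1_1 H — a proton.

proton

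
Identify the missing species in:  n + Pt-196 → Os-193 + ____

alpha particle

Conserve mass number: 1 + 196 = 193 + A, so A = 4.
Conserve atomic number: 0 + 78 = 76 + Z, so Z = 2.
A = 4 and Z = 2 is He-4 — an alpha particle.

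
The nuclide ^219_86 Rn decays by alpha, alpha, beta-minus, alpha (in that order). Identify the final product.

Start: (A, Z) = (219, 86).
After α: (215, 84).
After α: (211, 82).
After β⁻: (211, 83).
After α: (207, 81).
Z = 81 is thallium.

Tl-207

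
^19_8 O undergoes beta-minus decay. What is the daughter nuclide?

F-19

Beta-minus decay: mass number changes by +0, atomic number by +1.
A: 19 = 19; Z: 8 + 1 = 9.
Z = 9 is fluorine, so the daughter is ^19_9 F.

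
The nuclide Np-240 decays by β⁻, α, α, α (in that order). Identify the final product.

Ra-228

Start: (A, Z) = (240, 93).
After β⁻: (240, 94).
After α: (236, 92).
After α: (232, 90).
After α: (228, 88).
Z = 88 is radium.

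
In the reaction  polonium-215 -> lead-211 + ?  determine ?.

alpha particle

Conserve mass number: 215 = 211 + A, so A = 4.
Conserve atomic number: 84 = 82 + Z, so Z = 2.
A = 4 and Z = 2 is helium-4 — an alpha particle.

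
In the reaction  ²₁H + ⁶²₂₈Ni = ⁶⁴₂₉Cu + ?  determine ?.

gamma ray

Conserve mass number: 2 + 62 = 64 + A, so A = 0.
Conserve atomic number: 1 + 28 = 29 + Z, so Z = 0.
A = 0 and Z = 0 is ⁰₀γ — a gamma ray.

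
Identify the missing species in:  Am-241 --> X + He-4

Np-237

Conserve mass number: 241 = A + 4, so A = 237.
Conserve atomic number: 95 = Z + 2, so Z = 93.
Z = 93 is neptunium, so the species is Np-237.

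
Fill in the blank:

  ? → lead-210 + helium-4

Po-214

Conserve mass number: A = 210 + 4, so A = 214.
Conserve atomic number: Z = 82 + 2, so Z = 84.
Z = 84 is polonium, so the species is polonium-214.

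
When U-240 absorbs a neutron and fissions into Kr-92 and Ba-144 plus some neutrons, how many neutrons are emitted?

Conserve mass number: 241 = 92 + 144 + k, so k = 241 − 236 = 5.
Check atomic number: 92 = 36 + 56 + 0 = 92. ✓

5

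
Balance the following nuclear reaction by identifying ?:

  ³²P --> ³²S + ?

beta-minus particle

Conserve mass number: 32 = 32 + A, so A = 0.
Conserve atomic number: 15 = 16 + Z, so Z = -1.
A = 0 and Z = -1 is e⁻ — a beta-minus particle.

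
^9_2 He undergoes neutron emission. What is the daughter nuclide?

He-8

Neutron emission: mass number changes by -1, atomic number by +0.
A: 9 − 1 = 8; Z: 2 = 2.
Z = 2 is helium, so the daughter is ^8_2 He.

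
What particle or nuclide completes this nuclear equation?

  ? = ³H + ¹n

Conserve mass number: A = 3 + 1, so A = 4.
Conserve atomic number: Z = 1 + 0, so Z = 1.
Z = 1 is hydrogen, so the species is ⁴H.

H-4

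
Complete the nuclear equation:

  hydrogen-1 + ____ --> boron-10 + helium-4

C-13

Conserve mass number: 1 + A = 10 + 4, so A = 13.
Conserve atomic number: 1 + Z = 5 + 2, so Z = 6.
Z = 6 is carbon, so the species is carbon-13.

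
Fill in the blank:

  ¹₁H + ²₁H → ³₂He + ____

Conserve mass number: 1 + 2 = 3 + A, so A = 0.
Conserve atomic number: 1 + 1 = 2 + Z, so Z = 0.
A = 0 and Z = 0 is ⁰₀γ — a gamma ray.

gamma ray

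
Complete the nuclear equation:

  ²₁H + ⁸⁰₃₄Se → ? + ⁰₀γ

Conserve mass number: 2 + 80 = A + 0, so A = 82.
Conserve atomic number: 1 + 34 = Z + 0, so Z = 35.
Z = 35 is bromine, so the species is ⁸²₃₅Br.

Br-82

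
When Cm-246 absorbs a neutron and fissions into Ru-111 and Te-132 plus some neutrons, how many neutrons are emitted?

4

Conserve mass number: 247 = 111 + 132 + k, so k = 247 − 243 = 4.
Check atomic number: 96 = 44 + 52 + 0 = 96. ✓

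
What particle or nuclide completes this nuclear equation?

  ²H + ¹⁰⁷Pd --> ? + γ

Conserve mass number: 2 + 107 = A + 0, so A = 109.
Conserve atomic number: 1 + 46 = Z + 0, so Z = 47.
Z = 47 is silver, so the species is ¹⁰⁹Ag.

Ag-109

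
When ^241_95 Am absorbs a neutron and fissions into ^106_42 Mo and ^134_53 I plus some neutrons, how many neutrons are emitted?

2

Conserve mass number: 242 = 106 + 134 + k, so k = 242 − 240 = 2.
Check atomic number: 95 = 42 + 53 + 0 = 95. ✓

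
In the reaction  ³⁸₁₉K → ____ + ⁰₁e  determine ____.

Ar-38

Conserve mass number: 38 = A + 0, so A = 38.
Conserve atomic number: 19 = Z + 1, so Z = 18.
Z = 18 is argon, so the species is ³⁸₁₈Ar.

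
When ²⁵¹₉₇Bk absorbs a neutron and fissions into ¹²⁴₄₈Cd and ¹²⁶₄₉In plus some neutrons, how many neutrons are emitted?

2

Conserve mass number: 252 = 124 + 126 + k, so k = 252 − 250 = 2.
Check atomic number: 97 = 48 + 49 + 0 = 97. ✓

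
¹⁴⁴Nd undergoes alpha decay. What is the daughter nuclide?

Ce-140

Alpha decay: mass number changes by -4, atomic number by -2.
A: 144 − 4 = 140; Z: 60 − 2 = 58.
Z = 58 is cerium, so the daughter is ¹⁴⁰Ce.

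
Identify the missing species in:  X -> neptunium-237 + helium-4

Am-241

Conserve mass number: A = 237 + 4, so A = 241.
Conserve atomic number: Z = 93 + 2, so Z = 95.
Z = 95 is americium, so the species is americium-241.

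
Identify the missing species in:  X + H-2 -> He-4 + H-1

He-3

Conserve mass number: A + 2 = 4 + 1, so A = 3.
Conserve atomic number: Z + 1 = 2 + 1, so Z = 2.
Z = 2 is helium, so the species is He-3.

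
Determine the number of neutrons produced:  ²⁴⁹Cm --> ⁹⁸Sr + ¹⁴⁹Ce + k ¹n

2

Conserve mass number: 249 = 98 + 149 + k, so k = 249 − 247 = 2.
Check atomic number: 96 = 38 + 58 + 0 = 96. ✓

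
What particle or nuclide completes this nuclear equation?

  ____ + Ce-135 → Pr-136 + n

Conserve mass number: A + 135 = 136 + 1, so A = 2.
Conserve atomic number: Z + 58 = 59 + 0, so Z = 1.
A = 2 and Z = 1 is H-2 — a deuteron.

deuteron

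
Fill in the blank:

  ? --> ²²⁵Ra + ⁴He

Conserve mass number: A = 225 + 4, so A = 229.
Conserve atomic number: Z = 88 + 2, so Z = 90.
Z = 90 is thorium, so the species is ²²⁹Th.

Th-229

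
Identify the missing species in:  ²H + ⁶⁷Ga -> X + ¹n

Ge-68

Conserve mass number: 2 + 67 = A + 1, so A = 68.
Conserve atomic number: 1 + 31 = Z + 0, so Z = 32.
Z = 32 is germanium, so the species is ⁶⁸Ge.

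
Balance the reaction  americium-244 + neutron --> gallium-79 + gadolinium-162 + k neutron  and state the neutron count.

Conserve mass number: 245 = 79 + 162 + k, so k = 245 − 241 = 4.
Check atomic number: 95 = 31 + 64 + 0 = 95. ✓

4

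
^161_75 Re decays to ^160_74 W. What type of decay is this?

ΔA = 160 − 161 = -1; ΔZ = 74 − 75 = -1.
A drops by 1 and Z drops by 1 — a proton was emitted.

proton emission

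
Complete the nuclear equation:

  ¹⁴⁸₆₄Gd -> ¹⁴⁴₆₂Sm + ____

alpha particle

Conserve mass number: 148 = 144 + A, so A = 4.
Conserve atomic number: 64 = 62 + Z, so Z = 2.
A = 4 and Z = 2 is ⁴₂He — an alpha particle.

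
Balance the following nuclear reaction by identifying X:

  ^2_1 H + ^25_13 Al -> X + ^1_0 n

Si-26

Conserve mass number: 2 + 25 = A + 1, so A = 26.
Conserve atomic number: 1 + 13 = Z + 0, so Z = 14.
Z = 14 is silicon, so the species is ^26_14 Si.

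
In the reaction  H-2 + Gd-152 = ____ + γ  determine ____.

Tb-154

Conserve mass number: 2 + 152 = A + 0, so A = 154.
Conserve atomic number: 1 + 64 = Z + 0, so Z = 65.
Z = 65 is terbium, so the species is Tb-154.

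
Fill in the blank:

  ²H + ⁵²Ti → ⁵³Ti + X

proton

Conserve mass number: 2 + 52 = 53 + A, so A = 1.
Conserve atomic number: 1 + 22 = 22 + Z, so Z = 1.
A = 1 and Z = 1 is ¹H — a proton.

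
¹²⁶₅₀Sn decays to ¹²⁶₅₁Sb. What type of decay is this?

ΔA = 126 − 126 = 0; ΔZ = 51 − 50 = +1.
A is unchanged and Z rises by 1 — a neutron has become a proton (β⁻ decay).

beta-minus decay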